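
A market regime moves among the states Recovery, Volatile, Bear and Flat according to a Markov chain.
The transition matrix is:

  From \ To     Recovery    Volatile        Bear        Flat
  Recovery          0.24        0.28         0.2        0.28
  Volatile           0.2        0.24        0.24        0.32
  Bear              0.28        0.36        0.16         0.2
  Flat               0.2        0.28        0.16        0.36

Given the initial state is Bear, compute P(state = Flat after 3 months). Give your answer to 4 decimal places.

0.2989

Propagate the distribution vector 3 months from Bear.
After 0 months: (0.0000, 0.0000, 1.0000, 0.0000)
After 1 month: (0.2800, 0.3600, 0.1600, 0.2000)
After 2 months: (0.2240, 0.2784, 0.2000, 0.2976)
After 3 months: (0.2250, 0.2849, 0.1912, 0.2989)
P(in Flat after 3 months) = 0.2989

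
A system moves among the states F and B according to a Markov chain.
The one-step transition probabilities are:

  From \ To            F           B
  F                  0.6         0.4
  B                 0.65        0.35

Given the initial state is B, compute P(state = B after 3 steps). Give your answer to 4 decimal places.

0.3809

Propagate the distribution vector 3 steps from B.
After 0 steps: (0.0000, 1.0000)
After 1 step: (0.6500, 0.3500)
After 2 steps: (0.6175, 0.3825)
After 3 steps: (0.6191, 0.3809)
P(in B after 3 steps) = 0.3809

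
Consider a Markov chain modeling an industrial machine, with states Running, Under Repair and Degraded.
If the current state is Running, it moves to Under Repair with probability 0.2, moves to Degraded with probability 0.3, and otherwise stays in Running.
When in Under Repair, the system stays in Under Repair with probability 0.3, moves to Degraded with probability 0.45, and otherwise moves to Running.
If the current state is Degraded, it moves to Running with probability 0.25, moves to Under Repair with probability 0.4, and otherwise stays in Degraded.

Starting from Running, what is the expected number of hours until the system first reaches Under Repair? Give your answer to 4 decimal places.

Let t(s) be the expected number of hours to first reach Under Repair from state s, with t(Under Repair) = 0. Conditioning on the first hour:
t(Running) = 1 + 0.5·t(Running) + 0.3·t(Degraded)
t(Degraded) = 1 + 0.25·t(Running) + 0.35·t(Degraded)
Solving: t(Running) = 3.8000, t(Degraded) = 3.0000.
Expected hours from Running to Under Repair: 3.8000.

3.8000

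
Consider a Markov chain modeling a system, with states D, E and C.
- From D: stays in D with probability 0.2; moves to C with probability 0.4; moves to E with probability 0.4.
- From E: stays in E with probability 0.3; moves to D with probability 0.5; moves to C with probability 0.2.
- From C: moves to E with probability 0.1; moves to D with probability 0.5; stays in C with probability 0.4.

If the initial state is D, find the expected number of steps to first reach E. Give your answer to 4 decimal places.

Let t(s) be the expected number of steps to first reach E from state s, with t(E) = 0. Conditioning on the first step:
t(D) = 1 + 0.2·t(D) + 0.4·t(C)
t(C) = 1 + 0.5·t(D) + 0.4·t(C)
Solving: t(D) = 3.5714, t(C) = 4.6429.
Expected steps from D to E: 3.5714.

3.5714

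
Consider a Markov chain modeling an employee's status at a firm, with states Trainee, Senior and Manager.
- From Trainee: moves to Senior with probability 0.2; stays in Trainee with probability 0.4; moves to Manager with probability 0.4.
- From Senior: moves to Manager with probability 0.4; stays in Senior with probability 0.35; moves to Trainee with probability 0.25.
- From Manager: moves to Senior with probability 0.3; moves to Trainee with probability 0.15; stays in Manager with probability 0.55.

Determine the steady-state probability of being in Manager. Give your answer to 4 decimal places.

0.4706

Let the stationary distribution be π with π = πP and π_1 + π_2 + π_3 = 1.
π_1 = 0.4·π_1 + 0.25·π_2 + 0.15·π_3
π_2 = 0.2·π_1 + 0.35·π_2 + 0.3·π_3
Solving with the normalization constraint gives π = (0.2388, 0.2907, 0.4706).
So the stationary probability of Manager is 0.4706.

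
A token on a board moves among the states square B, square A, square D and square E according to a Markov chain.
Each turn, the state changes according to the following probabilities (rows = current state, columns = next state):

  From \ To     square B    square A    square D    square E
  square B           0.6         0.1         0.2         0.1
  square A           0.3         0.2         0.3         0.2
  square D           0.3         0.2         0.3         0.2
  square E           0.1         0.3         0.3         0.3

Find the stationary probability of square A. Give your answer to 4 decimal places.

0.1803

Let the stationary distribution be π with π = πP and π_1 + π_2 + π_3 + π_4 = 1.
π_1 = 0.6·π_1 + 0.3·π_2 + 0.3·π_3 + 0.1·π_4
π_2 = 0.1·π_1 + 0.2·π_2 + 0.2·π_3 + 0.3·π_4
π_3 = 0.2·π_1 + 0.3·π_2 + 0.3·π_3 + 0.3·π_4
Solving with the normalization constraint gives π = (0.3770, 0.1803, 0.2623, 0.1803).
So the stationary probability of square A is 0.1803.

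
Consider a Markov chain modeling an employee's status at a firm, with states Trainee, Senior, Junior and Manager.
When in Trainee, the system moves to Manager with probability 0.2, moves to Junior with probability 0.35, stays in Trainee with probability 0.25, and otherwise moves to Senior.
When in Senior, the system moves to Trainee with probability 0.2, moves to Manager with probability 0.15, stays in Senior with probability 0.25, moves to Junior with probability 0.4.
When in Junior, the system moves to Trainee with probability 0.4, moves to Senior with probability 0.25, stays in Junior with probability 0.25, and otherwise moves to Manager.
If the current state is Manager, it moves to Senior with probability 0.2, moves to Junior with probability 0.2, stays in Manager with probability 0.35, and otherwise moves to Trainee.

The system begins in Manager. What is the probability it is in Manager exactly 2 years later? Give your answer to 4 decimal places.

Propagate the distribution vector 2 years from Manager.
After 0 years: (0.0000, 0.0000, 0.0000, 1.0000)
After 1 year: (0.2500, 0.2000, 0.2000, 0.3500)
After 2 years: (0.2700, 0.2200, 0.2875, 0.2225)
P(in Manager after 2 years) = 0.2225

0.2225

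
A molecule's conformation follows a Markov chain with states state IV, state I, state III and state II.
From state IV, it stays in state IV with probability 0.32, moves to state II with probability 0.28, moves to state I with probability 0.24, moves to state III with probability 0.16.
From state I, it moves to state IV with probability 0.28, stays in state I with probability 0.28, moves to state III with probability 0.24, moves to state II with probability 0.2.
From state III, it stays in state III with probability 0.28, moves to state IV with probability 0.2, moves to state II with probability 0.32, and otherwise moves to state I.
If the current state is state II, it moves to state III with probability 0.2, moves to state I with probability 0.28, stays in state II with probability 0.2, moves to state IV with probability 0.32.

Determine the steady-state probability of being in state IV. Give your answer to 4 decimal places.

0.2840

Let the stationary distribution be π with π = πP and π_1 + π_2 + π_3 + π_4 = 1.
π_1 = 0.32·π_1 + 0.28·π_2 + 0.2·π_3 + 0.32·π_4
π_2 = 0.24·π_1 + 0.28·π_2 + 0.2·π_3 + 0.28·π_4
π_3 = 0.16·π_1 + 0.24·π_2 + 0.28·π_3 + 0.2·π_4
Solving with the normalization constraint gives π = (0.2840, 0.2514, 0.2160, 0.2486).
So the stationary probability of state IV is 0.2840.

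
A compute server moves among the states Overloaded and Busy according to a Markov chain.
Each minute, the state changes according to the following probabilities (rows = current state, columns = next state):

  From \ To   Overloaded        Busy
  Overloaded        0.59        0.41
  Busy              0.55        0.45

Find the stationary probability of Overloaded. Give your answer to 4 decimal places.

Let the stationary distribution be π with π = πP and π_1 + π_2 = 1.
π_1 = 0.59·π_1 + 0.55·π_2
Solving with the normalization constraint gives π = (0.5729, 0.4271).
So the stationary probability of Overloaded is 0.5729.

0.5729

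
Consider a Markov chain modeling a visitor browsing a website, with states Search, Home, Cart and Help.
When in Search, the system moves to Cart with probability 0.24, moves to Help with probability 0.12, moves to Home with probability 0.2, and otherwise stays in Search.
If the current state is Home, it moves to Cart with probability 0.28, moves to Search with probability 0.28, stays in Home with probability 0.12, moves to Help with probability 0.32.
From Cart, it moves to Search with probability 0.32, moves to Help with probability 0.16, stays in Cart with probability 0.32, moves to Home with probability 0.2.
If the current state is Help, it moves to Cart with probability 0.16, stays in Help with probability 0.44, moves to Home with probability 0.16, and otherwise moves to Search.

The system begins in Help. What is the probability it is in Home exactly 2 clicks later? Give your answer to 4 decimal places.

0.1696

Propagate the distribution vector 2 clicks from Help.
After 0 clicks: (0.0000, 0.0000, 0.0000, 1.0000)
After 1 click: (0.2400, 0.1600, 0.1600, 0.4400)
After 2 clicks: (0.3072, 0.1696, 0.2240, 0.2992)
P(in Home after 2 clicks) = 0.1696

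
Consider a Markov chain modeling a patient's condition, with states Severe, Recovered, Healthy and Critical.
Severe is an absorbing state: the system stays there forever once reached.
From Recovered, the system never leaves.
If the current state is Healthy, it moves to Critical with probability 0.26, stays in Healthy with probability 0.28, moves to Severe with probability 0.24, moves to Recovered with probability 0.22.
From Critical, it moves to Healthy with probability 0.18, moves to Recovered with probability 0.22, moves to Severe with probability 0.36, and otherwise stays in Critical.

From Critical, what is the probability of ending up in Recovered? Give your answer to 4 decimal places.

Let h(s) be the probability of absorption at Recovered starting from transient state s. Then h(Recovered) = 1 and h(Severe) = 0. By first-step analysis:
h(Healthy) = 0.24·0 + 0.22·1 + 0.28·h(Healthy) + 0.26·h(Critical)
h(Critical) = 0.36·0 + 0.22·1 + 0.18·h(Healthy) + 0.24·h(Critical)
Solving: h(Healthy) = 0.4484, h(Critical) = 0.3957.
Starting from Critical, the probability is 0.3957.

0.3957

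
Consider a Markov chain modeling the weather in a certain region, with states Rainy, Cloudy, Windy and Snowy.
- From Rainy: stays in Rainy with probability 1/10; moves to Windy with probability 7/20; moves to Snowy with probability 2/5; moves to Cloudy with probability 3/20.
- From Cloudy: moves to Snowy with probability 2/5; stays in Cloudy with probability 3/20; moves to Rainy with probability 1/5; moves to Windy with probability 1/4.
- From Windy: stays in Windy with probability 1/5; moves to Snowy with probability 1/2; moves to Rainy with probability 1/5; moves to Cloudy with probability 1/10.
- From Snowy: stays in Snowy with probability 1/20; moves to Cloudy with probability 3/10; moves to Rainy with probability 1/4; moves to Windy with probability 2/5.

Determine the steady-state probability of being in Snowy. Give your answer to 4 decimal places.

0.3187

Let the stationary distribution be π with π = πP and π_1 + π_2 + π_3 + π_4 = 1.
π_1 = 0.1·π_1 + 0.2·π_2 + 0.2·π_3 + 0.25·π_4
π_2 = 0.15·π_1 + 0.15·π_2 + 0.1·π_3 + 0.3·π_4
π_3 = 0.35·π_1 + 0.25·π_2 + 0.2·π_3 + 0.4·π_4
Solving with the normalization constraint gives π = (0.1963, 0.1827, 0.3023, 0.3187).
So the stationary probability of Snowy is 0.3187.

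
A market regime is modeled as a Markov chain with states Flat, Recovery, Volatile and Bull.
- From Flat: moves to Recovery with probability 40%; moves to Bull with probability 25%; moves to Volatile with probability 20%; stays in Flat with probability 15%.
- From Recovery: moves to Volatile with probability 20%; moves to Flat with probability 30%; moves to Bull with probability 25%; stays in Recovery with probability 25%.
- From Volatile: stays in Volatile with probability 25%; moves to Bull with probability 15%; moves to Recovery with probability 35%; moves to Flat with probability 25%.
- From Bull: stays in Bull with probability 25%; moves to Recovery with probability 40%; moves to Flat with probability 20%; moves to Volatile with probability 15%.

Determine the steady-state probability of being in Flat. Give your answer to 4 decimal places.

Let the stationary distribution be π with π = πP and π_1 + π_2 + π_3 + π_4 = 1.
π_1 = 0.15·π_1 + 0.3·π_2 + 0.25·π_3 + 0.2·π_4
π_2 = 0.4·π_1 + 0.25·π_2 + 0.35·π_3 + 0.4·π_4
π_3 = 0.2·π_1 + 0.2·π_2 + 0.25·π_3 + 0.15·π_4
Solving with the normalization constraint gives π = (0.2322, 0.3392, 0.1984, 0.2302).
So the stationary probability of Flat is 0.2322.

0.2322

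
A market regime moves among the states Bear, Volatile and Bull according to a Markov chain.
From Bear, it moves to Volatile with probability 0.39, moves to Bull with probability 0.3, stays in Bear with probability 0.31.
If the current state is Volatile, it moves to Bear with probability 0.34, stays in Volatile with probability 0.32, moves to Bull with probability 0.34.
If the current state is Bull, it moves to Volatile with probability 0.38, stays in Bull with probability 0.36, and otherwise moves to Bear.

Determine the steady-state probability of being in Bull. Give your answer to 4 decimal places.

Let the stationary distribution be π with π = πP and π_1 + π_2 + π_3 = 1.
π_1 = 0.31·π_1 + 0.34·π_2 + 0.26·π_3
π_2 = 0.39·π_1 + 0.32·π_2 + 0.38·π_3
Solving with the normalization constraint gives π = (0.3041, 0.3614, 0.3345).
So the stationary probability of Bull is 0.3345.

0.3345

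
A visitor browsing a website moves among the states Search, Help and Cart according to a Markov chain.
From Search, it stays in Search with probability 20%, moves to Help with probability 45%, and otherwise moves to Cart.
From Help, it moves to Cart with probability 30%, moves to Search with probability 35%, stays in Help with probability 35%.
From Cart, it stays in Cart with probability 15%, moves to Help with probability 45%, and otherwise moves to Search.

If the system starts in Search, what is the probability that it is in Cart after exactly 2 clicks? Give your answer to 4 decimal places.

0.2575

Sum over the intermediate state after 1 click:
P = P(Search→Search)·P(Search→Cart) + P(Search→Help)·P(Help→Cart) + P(Search→Cart)·P(Cart→Cart)
  = 0.2×0.35 + 0.45×0.3 + 0.35×0.15
  = 0.0700 + 0.1350 + 0.0525 = 0.2575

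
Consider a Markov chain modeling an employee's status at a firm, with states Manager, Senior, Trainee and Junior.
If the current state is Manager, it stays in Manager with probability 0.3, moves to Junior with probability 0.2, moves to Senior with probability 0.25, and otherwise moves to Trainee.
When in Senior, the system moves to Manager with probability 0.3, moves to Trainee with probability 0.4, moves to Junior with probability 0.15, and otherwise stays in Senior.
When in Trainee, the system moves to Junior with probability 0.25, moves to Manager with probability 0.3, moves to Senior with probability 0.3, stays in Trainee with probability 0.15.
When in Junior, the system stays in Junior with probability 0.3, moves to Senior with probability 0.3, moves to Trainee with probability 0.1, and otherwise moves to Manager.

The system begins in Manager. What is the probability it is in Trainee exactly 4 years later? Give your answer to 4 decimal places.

Propagate the distribution vector 4 years from Manager.
After 0 years: (1.0000, 0.0000, 0.0000, 0.0000)
After 1 year: (0.3000, 0.2500, 0.2500, 0.2000)
After 2 years: (0.3000, 0.2475, 0.2325, 0.2200)
After 3 years: (0.3000, 0.2479, 0.2309, 0.2213)
After 4 years: (0.3000, 0.2478, 0.2309, 0.2213)
P(in Trainee after 4 years) = 0.2309

0.2309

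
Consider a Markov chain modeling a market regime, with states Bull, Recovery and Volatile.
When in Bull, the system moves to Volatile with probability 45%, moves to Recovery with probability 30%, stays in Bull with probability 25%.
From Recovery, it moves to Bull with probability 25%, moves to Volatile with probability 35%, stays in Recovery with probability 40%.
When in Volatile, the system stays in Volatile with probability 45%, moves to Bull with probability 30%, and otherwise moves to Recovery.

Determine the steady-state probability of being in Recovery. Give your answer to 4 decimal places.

Let the stationary distribution be π with π = πP and π_1 + π_2 + π_3 = 1.
π_1 = 0.25·π_1 + 0.25·π_2 + 0.3·π_3
π_2 = 0.3·π_1 + 0.4·π_2 + 0.25·π_3
Solving with the normalization constraint gives π = (0.2709, 0.3101, 0.4190).
So the stationary probability of Recovery is 0.3101.

0.3101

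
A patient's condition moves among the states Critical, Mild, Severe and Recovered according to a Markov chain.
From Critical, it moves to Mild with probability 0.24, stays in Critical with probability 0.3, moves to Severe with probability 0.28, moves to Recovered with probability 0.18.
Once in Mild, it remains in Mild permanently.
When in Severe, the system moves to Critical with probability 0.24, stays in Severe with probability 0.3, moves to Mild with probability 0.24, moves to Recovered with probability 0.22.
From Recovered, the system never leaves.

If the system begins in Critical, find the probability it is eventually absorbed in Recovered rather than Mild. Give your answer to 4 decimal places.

Let h(s) be the probability of absorption at Recovered starting from transient state s. Then h(Recovered) = 1 and h(Mild) = 0. By first-step analysis:
h(Critical) = 0.3·h(Critical) + 0.24·0 + 0.28·h(Severe) + 0.18·1
h(Severe) = 0.24·h(Critical) + 0.24·0 + 0.3·h(Severe) + 0.22·1
Solving: h(Critical) = 0.4437, h(Severe) = 0.4664.
Starting from Critical, the probability is 0.4437.

0.4437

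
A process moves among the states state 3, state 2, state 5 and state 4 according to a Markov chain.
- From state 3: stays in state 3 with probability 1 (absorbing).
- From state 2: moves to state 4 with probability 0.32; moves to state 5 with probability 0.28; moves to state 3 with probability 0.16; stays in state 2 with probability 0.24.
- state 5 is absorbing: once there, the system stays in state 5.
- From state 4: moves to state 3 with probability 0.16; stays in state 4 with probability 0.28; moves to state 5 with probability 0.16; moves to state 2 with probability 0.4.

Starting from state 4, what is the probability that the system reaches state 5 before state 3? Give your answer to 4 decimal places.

Let h(s) be the probability of absorption at state 5 starting from transient state s. Then h(state 5) = 1 and h(state 3) = 0. By first-step analysis:
h(state 2) = 0.16·0 + 0.24·h(state 2) + 0.28·1 + 0.32·h(state 4)
h(state 4) = 0.16·0 + 0.4·h(state 2) + 0.16·1 + 0.28·h(state 4)
Solving: h(state 2) = 0.6031, h(state 4) = 0.5573.
Starting from state 4, the probability is 0.5573.

0.5573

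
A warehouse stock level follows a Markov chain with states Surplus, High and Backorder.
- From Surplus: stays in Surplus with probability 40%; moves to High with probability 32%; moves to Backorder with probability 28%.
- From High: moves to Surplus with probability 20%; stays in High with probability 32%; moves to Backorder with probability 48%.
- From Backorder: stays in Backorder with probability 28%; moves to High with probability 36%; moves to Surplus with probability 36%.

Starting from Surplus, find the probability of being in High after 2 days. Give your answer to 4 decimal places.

Sum over the intermediate state after 1 day:
P = P(Surplus→Surplus)·P(Surplus→High) + P(Surplus→High)·P(High→High) + P(Surplus→Backorder)·P(Backorder→High)
  = 0.4×0.32 + 0.32×0.32 + 0.28×0.36
  = 0.1280 + 0.1024 + 0.1008 = 0.3312

0.3312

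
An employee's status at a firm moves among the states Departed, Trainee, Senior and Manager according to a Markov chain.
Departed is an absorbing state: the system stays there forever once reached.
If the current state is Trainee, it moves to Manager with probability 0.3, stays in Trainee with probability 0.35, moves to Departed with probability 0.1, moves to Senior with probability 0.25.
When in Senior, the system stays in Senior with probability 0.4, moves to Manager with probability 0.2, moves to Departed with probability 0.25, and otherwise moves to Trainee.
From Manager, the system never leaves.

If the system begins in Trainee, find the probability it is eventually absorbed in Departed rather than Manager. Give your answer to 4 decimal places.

Let h(s) be the probability of absorption at Departed starting from transient state s. Then h(Departed) = 1 and h(Manager) = 0. By first-step analysis:
h(Trainee) = 0.1·1 + 0.35·h(Trainee) + 0.25·h(Senior) + 0.3·0
h(Senior) = 0.25·1 + 0.15·h(Trainee) + 0.4·h(Senior) + 0.2·0
Solving: h(Trainee) = 0.3475, h(Senior) = 0.5035.
Starting from Trainee, the probability is 0.3475.

0.3475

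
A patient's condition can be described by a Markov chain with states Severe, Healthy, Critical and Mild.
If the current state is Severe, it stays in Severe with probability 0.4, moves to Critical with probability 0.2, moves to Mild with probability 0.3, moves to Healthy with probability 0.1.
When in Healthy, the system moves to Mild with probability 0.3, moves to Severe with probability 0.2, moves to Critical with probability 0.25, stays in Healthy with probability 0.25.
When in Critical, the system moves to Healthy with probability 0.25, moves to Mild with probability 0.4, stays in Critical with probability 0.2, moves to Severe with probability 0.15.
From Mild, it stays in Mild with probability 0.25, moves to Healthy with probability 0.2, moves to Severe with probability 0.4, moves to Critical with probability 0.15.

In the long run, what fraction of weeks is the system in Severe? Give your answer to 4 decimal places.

0.3139

Let the stationary distribution be π with π = πP and π_1 + π_2 + π_3 + π_4 = 1.
π_1 = 0.4·π_1 + 0.2·π_2 + 0.15·π_3 + 0.4·π_4
π_2 = 0.1·π_1 + 0.25·π_2 + 0.25·π_3 + 0.2·π_4
π_3 = 0.2·π_1 + 0.25·π_2 + 0.2·π_3 + 0.15·π_4
Solving with the normalization constraint gives π = (0.3139, 0.1877, 0.1942, 0.3042).
So the stationary probability of Severe is 0.3139.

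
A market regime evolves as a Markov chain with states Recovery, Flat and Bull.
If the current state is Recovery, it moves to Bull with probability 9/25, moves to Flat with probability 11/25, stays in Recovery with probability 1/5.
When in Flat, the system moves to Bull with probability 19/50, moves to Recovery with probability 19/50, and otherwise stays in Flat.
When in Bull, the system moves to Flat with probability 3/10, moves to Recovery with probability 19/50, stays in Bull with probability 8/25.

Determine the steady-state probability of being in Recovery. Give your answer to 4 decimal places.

0.3220

Let the stationary distribution be π with π = πP and π_1 + π_2 + π_3 = 1.
π_1 = 0.2·π_1 + 0.38·π_2 + 0.38·π_3
π_2 = 0.44·π_1 + 0.24·π_2 + 0.3·π_3
Solving with the normalization constraint gives π = (0.3220, 0.3256, 0.3524).
So the stationary probability of Recovery is 0.3220.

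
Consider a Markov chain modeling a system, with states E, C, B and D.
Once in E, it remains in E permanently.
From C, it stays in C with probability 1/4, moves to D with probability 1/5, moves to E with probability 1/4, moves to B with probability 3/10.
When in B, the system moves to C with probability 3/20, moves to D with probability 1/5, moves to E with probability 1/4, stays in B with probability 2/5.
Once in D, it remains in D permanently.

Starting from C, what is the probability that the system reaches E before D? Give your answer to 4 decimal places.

0.5556

Let h(s) be the probability of absorption at E starting from transient state s. Then h(E) = 1 and h(D) = 0. By first-step analysis:
h(C) = 0.25·1 + 0.25·h(C) + 0.3·h(B) + 0.2·0
h(B) = 0.25·1 + 0.15·h(C) + 0.4·h(B) + 0.2·0
Solving: h(C) = 0.5556, h(B) = 0.5556.
Starting from C, the probability is 0.5556.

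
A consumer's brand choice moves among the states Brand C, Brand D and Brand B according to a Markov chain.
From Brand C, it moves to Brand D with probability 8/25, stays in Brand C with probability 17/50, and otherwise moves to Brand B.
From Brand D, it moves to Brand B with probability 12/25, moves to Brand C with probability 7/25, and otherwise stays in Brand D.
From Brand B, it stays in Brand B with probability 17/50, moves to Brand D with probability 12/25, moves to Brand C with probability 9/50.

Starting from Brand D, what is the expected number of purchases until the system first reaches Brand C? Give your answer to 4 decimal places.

Let t(s) be the expected number of purchases to first reach Brand C from state s, with t(Brand C) = 0. Conditioning on the first purchase:
t(Brand D) = 1 + 0.24·t(Brand D) + 0.48·t(Brand B)
t(Brand B) = 1 + 0.48·t(Brand D) + 0.34·t(Brand B)
Solving: t(Brand D) = 4.2035, t(Brand B) = 4.5723.
Expected purchases from Brand D to Brand C: 4.2035.

4.2035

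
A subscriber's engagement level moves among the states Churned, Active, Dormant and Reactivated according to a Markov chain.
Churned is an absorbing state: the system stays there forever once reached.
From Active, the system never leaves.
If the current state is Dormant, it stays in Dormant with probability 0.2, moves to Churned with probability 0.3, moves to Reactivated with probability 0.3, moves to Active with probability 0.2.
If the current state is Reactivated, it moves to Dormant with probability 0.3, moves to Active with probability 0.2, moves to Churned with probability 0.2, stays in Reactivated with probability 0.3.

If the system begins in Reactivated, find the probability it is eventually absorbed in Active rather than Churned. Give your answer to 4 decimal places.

0.4681

Let h(s) be the probability of absorption at Active starting from transient state s. Then h(Active) = 1 and h(Churned) = 0. By first-step analysis:
h(Dormant) = 0.3·0 + 0.2·1 + 0.2·h(Dormant) + 0.3·h(Reactivated)
h(Reactivated) = 0.2·0 + 0.2·1 + 0.3·h(Dormant) + 0.3·h(Reactivated)
Solving: h(Dormant) = 0.4255, h(Reactivated) = 0.4681.
Starting from Reactivated, the probability is 0.4681.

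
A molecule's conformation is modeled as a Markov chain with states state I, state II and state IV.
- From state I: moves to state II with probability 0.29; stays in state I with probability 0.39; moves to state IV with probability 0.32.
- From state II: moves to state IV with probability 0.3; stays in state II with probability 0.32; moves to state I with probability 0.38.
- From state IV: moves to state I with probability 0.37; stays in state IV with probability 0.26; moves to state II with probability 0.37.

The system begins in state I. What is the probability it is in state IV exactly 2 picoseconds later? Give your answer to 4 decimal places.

0.2950

Sum over the intermediate state after 1 picosecond:
P = P(state I→state I)·P(state I→state IV) + P(state I→state II)·P(state II→state IV) + P(state I→state IV)·P(state IV→state IV)
  = 0.39×0.32 + 0.29×0.3 + 0.32×0.26
  = 0.1248 + 0.0870 + 0.0832 = 0.2950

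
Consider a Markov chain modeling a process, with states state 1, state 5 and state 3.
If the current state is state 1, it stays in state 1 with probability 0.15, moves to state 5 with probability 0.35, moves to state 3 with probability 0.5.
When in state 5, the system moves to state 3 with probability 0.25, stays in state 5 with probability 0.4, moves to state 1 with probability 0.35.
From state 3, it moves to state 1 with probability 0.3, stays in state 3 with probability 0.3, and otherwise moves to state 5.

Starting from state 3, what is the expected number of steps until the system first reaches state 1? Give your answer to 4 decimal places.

3.1250

Let t(s) be the expected number of steps to first reach state 1 from state s, with t(state 1) = 0. Conditioning on the first step:
t(state 5) = 1 + 0.4·t(state 5) + 0.25·t(state 3)
t(state 3) = 1 + 0.4·t(state 5) + 0.3·t(state 3)
Solving: t(state 5) = 2.9688, t(state 3) = 3.1250.
Expected steps from state 3 to state 1: 3.1250.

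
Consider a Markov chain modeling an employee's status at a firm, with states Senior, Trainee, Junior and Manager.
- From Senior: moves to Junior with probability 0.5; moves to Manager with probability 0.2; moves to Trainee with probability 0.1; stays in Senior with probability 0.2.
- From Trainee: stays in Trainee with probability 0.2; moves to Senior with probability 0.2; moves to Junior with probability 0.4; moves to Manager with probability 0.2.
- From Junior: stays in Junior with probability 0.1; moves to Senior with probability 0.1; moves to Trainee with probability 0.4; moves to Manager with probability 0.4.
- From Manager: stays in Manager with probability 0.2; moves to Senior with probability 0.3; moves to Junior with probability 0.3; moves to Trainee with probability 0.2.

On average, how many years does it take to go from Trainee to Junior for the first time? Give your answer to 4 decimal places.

2.4876

Let t(s) be the expected number of years to first reach Junior from state s, with t(Junior) = 0. Conditioning on the first year:
t(Senior) = 1 + 0.2·t(Senior) + 0.1·t(Trainee) + 0.2·t(Manager)
t(Trainee) = 1 + 0.2·t(Senior) + 0.2·t(Trainee) + 0.2·t(Manager)
t(Manager) = 1 + 0.3·t(Senior) + 0.2·t(Trainee) + 0.2·t(Manager)
Solving: t(Senior) = 2.2388, t(Trainee) = 2.4876, t(Manager) = 2.7114.
Expected years from Trainee to Junior: 2.4876.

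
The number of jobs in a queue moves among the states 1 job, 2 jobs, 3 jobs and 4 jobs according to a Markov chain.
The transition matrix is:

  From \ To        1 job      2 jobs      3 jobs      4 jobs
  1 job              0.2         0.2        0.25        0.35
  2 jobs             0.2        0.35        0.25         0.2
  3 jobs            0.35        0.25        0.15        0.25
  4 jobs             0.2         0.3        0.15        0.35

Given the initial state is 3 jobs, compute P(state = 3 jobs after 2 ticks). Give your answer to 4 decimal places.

Propagate the distribution vector 2 ticks from 3 jobs.
After 0 ticks: (0.0000, 0.0000, 1.0000, 0.0000)
After 1 tick: (0.3500, 0.2500, 0.1500, 0.2500)
After 2 ticks: (0.2225, 0.2700, 0.2100, 0.2975)
P(in 3 jobs after 2 ticks) = 0.2100

0.2100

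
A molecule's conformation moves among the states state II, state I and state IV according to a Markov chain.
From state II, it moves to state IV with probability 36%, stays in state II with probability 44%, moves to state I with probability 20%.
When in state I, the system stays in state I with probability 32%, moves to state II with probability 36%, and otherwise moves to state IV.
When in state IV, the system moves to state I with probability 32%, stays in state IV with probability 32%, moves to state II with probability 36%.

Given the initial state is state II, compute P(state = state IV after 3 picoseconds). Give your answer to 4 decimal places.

0.3358

Propagate the distribution vector 3 picoseconds from state II.
After 0 picoseconds: (1.0000, 0.0000, 0.0000)
After 1 picosecond: (0.4400, 0.2000, 0.3600)
After 2 picoseconds: (0.3952, 0.2672, 0.3376)
After 3 picoseconds: (0.3916, 0.2726, 0.3358)
P(in state IV after 3 picoseconds) = 0.3358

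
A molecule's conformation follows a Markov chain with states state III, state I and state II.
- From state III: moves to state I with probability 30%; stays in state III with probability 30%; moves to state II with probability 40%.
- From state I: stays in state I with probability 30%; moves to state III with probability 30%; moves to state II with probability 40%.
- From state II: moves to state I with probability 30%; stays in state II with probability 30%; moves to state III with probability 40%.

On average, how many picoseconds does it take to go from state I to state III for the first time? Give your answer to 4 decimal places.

Let t(s) be the expected number of picoseconds to first reach state III from state s, with t(state III) = 0. Conditioning on the first picosecond:
t(state I) = 1 + 0.3·t(state I) + 0.4·t(state II)
t(state II) = 1 + 0.3·t(state I) + 0.3·t(state II)
Solving: t(state I) = 2.9730, t(state II) = 2.7027.
Expected picoseconds from state I to state III: 2.9730.

2.9730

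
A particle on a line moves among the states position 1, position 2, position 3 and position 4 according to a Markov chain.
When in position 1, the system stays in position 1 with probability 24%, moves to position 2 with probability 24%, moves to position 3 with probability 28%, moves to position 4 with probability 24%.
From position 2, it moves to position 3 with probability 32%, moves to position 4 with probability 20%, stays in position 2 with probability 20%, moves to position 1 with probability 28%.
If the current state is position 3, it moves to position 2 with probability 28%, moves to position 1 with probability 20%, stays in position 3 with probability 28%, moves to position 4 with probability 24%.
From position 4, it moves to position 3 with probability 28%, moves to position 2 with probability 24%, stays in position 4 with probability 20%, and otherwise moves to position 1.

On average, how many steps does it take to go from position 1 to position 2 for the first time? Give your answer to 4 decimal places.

3.9809

Let t(s) be the expected number of steps to first reach position 2 from state s, with t(position 2) = 0. Conditioning on the first step:
t(position 1) = 1 + 0.24·t(position 1) + 0.28·t(position 3) + 0.24·t(position 4)
t(position 3) = 1 + 0.2·t(position 1) + 0.28·t(position 3) + 0.24·t(position 4)
t(position 4) = 1 + 0.28·t(position 1) + 0.28·t(position 3) + 0.2·t(position 4)
Solving: t(position 1) = 3.9809, t(position 3) = 3.8217, t(position 4) = 3.9809.
Expected steps from position 1 to position 2: 3.9809.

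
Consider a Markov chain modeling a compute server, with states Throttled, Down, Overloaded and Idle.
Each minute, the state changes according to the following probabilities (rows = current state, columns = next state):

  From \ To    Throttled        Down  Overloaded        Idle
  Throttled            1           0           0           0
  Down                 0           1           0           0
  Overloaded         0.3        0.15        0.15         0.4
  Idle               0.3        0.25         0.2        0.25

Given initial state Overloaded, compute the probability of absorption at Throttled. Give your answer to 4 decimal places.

0.6188

Let h(s) be the probability of absorption at Throttled starting from transient state s. Then h(Throttled) = 1 and h(Down) = 0. By first-step analysis:
h(Overloaded) = 0.3·1 + 0.15·0 + 0.15·h(Overloaded) + 0.4·h(Idle)
h(Idle) = 0.3·1 + 0.25·0 + 0.2·h(Overloaded) + 0.25·h(Idle)
Solving: h(Overloaded) = 0.6188, h(Idle) = 0.5650.
Starting from Overloaded, the probability is 0.6188.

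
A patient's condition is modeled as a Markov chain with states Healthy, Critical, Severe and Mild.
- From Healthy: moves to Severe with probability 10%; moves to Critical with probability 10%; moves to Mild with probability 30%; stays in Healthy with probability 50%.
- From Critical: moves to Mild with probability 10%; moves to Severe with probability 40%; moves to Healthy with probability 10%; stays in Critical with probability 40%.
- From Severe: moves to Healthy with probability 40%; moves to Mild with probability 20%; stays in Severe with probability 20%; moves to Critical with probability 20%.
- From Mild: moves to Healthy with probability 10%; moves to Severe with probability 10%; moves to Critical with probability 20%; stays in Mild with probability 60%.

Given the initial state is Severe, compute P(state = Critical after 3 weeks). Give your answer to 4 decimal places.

Propagate the distribution vector 3 weeks from Severe.
After 0 weeks: (0.0000, 0.0000, 1.0000, 0.0000)
After 1 week: (0.4000, 0.2000, 0.2000, 0.2000)
After 2 weeks: (0.3200, 0.2000, 0.1800, 0.3000)
After 3 weeks: (0.2820, 0.2080, 0.1780, 0.3320)
P(in Critical after 3 weeks) = 0.2080

0.2080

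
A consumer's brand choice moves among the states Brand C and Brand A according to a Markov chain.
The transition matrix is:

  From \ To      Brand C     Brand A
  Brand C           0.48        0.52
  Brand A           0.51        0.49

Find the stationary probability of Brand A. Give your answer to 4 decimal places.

0.5049

Let the stationary distribution be π with π = πP and π_1 + π_2 = 1.
π_1 = 0.48·π_1 + 0.51·π_2
Solving with the normalization constraint gives π = (0.4951, 0.5049).
So the stationary probability of Brand A is 0.5049.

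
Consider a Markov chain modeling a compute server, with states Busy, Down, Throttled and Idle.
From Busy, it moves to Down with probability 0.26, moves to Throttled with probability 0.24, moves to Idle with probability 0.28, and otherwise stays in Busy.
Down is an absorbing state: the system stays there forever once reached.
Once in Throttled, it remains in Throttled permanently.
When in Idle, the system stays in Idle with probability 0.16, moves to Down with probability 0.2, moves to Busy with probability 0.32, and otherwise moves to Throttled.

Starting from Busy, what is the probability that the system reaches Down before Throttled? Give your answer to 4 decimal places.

Let h(s) be the probability of absorption at Down starting from transient state s. Then h(Down) = 1 and h(Throttled) = 0. By first-step analysis:
h(Busy) = 0.22·h(Busy) + 0.26·1 + 0.24·0 + 0.28·h(Idle)
h(Idle) = 0.32·h(Busy) + 0.2·1 + 0.32·0 + 0.16·h(Idle)
Solving: h(Busy) = 0.4851, h(Idle) = 0.4229.
Starting from Busy, the probability is 0.4851.

0.4851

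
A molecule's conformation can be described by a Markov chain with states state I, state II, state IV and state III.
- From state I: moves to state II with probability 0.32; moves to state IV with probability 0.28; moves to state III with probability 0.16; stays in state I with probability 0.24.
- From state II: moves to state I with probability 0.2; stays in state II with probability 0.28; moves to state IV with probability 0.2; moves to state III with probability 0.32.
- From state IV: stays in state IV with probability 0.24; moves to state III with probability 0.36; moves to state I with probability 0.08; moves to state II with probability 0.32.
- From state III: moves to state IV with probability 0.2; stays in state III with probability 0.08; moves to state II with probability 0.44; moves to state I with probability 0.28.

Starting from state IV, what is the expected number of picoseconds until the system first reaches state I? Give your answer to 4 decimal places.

Let t(s) be the expected number of picoseconds to first reach state I from state s, with t(state I) = 0. Conditioning on the first picosecond:
t(state II) = 1 + 0.28·t(state II) + 0.2·t(state IV) + 0.32·t(state III)
t(state IV) = 1 + 0.32·t(state II) + 0.24·t(state IV) + 0.36·t(state III)
t(state III) = 1 + 0.44·t(state II) + 0.2·t(state IV) + 0.08·t(state III)
Solving: t(state II) = 5.0973, t(state IV) = 5.7207, t(state III) = 4.7684.
Expected picoseconds from state IV to state I: 5.7207.

5.7207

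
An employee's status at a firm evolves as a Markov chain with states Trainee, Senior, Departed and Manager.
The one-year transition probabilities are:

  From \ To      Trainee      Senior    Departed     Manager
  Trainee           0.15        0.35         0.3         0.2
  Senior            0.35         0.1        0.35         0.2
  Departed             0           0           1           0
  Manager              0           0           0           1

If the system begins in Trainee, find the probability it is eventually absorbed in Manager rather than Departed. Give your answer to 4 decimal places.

0.3891

Let h(s) be the probability of absorption at Manager starting from transient state s. Then h(Manager) = 1 and h(Departed) = 0. By first-step analysis:
h(Trainee) = 0.15·h(Trainee) + 0.35·h(Senior) + 0.3·0 + 0.2·1
h(Senior) = 0.35·h(Trainee) + 0.1·h(Senior) + 0.35·0 + 0.2·1
Solving: h(Trainee) = 0.3891, h(Senior) = 0.3735.
Starting from Trainee, the probability is 0.3891.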